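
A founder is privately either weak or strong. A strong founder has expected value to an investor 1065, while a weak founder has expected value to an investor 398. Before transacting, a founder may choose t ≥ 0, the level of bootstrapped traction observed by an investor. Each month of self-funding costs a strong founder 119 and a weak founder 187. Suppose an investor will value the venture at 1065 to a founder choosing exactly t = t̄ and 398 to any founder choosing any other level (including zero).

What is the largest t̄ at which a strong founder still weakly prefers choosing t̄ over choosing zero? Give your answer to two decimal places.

5.61

Choosing t̄ yields the strong type 1065 − 119·t̄; choosing zero yields 398.
The strong type is indifferent at 1065 − 119·t̄ = 398, i.e. t̄ = (1065 − 398) / 119 ≈ 5.61.
For any t̄ above 5.61 the strong type would rather pool at zero, so separation collapses.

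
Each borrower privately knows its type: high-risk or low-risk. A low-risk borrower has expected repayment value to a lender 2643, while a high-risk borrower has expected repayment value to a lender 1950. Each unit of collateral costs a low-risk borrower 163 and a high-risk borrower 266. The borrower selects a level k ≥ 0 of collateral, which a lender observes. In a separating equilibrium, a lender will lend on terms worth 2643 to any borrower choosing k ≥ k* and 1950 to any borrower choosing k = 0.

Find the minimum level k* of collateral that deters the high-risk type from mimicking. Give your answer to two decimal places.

2.61

A high-risk borrower choosing k = 0 receives 1950.
Imitating at k* instead would pay 2643 at cost 266·k*, netting 2643 − 266·k*.
Indifference: 1950 = 2643 − 266·k*, so k* = (2643 − 1950) / 266 ≈ 2.61.
At k* the high-risk type's incentive constraint just binds; the low-risk type strictly prefers k* since its per-unit cost is lower.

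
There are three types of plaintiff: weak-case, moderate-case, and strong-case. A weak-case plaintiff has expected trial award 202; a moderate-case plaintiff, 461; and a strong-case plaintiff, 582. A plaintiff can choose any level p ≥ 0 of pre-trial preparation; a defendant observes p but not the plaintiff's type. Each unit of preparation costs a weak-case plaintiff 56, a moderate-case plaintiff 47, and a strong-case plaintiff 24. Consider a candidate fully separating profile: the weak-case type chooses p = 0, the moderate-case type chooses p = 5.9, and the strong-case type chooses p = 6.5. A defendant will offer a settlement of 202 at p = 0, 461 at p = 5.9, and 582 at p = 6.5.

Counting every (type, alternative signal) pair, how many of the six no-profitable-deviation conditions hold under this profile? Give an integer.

Moderate-case (own payoff 461 − 47×5.9 = 183.7): to p=0 gives 202 → profitable ✗; to p=6.5 gives 582 − 47×6.5 = 276.5 → profitable ✗.
Strong-case (own payoff 582 − 24×6.5 = 426): to p=0 gives 202 → no gain ✓; to p=5.9 gives 461 − 24×5.9 = 319.4 → no gain ✓.
Weak-case (own payoff 202): to p=5.9 gives 461 − 56×5.9 = 130.6 → no gain ✓; to p=6.5 gives 582 − 56×6.5 = 218 → profitable ✗.
3 of the 6 constraints hold; not an equilibrium.

3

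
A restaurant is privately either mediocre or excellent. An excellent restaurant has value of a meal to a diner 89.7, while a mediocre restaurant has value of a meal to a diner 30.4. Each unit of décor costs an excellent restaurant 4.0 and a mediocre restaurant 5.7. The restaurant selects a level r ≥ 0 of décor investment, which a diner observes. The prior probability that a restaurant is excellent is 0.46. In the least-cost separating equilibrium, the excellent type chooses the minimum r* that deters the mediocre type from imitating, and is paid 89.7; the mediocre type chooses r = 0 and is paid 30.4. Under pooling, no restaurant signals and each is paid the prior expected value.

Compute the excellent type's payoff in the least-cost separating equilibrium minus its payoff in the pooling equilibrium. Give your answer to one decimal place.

Least-cost separating signal: r* solves 30.4 = 89.7 − 5.7·r*, so r* = (89.7 − 30.4)/5.7 ≈ 10.4035.
Excellent type's separating payoff: 89.7 − 4.0 × r* = 89.7 − 4.0 × (89.7 − 30.4)/5.7 = 89.7 − 237.2/5.7 ≈ 48.086.
Pooling payoff: 0.46 × 89.7 + 0.54 × 30.4 = 57.678.
Difference: 48.086 − 57.678 = -9.592, i.e. -9.6 to one decimal place.
The excellent type would prefer the pooling outcome.

-9.6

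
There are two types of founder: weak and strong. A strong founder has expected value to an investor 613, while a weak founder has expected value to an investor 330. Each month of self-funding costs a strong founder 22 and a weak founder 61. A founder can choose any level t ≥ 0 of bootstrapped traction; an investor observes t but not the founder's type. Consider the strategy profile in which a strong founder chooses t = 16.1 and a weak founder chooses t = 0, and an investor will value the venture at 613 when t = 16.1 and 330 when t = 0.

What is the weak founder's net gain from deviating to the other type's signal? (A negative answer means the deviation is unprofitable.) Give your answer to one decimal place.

Playing t = 0 the weak founder receives 330.
Deviating to t = 16.1 brings payment 613 at cost 61 × 16.1 = 982.1, netting -369.1.
Gain from deviating: -369.1 − 330 = -699.1.
The gain is negative, so the weak type's incentive-compatibility constraint is satisfied.

-699.1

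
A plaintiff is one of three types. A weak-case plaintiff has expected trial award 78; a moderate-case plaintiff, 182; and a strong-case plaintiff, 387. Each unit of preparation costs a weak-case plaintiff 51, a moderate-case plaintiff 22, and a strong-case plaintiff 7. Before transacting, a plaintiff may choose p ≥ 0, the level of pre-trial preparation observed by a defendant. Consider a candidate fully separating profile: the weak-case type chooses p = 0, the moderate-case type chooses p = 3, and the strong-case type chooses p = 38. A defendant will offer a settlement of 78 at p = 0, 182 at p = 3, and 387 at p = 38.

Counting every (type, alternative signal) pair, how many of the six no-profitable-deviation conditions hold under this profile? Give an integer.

Strong-case (own payoff 387 − 7×38 = 121): to p=0 gives 78 → no gain ✓; to p=3 gives 182 − 7×3 = 161 → profitable ✗.
Weak-case (own payoff 78): to p=3 gives 182 − 51×3 = 29 → no gain ✓; to p=38 gives 387 − 51×38 = -1551 → no gain ✓.
Moderate-case (own payoff 182 − 22×3 = 116): to p=0 gives 78 → no gain ✓; to p=38 gives 387 − 22×38 = -449 → no gain ✓.
5 of the 6 constraints hold; not an equilibrium.

5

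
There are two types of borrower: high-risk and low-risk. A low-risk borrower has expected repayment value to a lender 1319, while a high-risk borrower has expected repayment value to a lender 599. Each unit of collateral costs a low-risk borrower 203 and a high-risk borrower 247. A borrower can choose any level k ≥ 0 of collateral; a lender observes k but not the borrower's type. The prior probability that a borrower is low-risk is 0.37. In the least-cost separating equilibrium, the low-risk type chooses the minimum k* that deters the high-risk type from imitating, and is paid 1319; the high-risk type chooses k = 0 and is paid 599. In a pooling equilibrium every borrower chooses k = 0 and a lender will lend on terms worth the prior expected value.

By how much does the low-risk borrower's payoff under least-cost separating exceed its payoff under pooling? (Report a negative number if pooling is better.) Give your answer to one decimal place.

-138.1

Least-cost separating signal: k* solves 599 = 1319 − 247·k*, so k* = (1319 − 599)/247 ≈ 2.9150.
Low-risk type's separating payoff: 1319 − 203 × k* = 1319 − 203 × (1319 − 599)/247 = 1319 − 146160/247 ≈ 727.259.
Pooling payoff: 0.37 × 1319 + 0.63 × 599 = 865.4.
Difference: 727.259 − 865.4 = -138.141, i.e. -138.1 to one decimal place.
The low-risk type would prefer the pooling outcome.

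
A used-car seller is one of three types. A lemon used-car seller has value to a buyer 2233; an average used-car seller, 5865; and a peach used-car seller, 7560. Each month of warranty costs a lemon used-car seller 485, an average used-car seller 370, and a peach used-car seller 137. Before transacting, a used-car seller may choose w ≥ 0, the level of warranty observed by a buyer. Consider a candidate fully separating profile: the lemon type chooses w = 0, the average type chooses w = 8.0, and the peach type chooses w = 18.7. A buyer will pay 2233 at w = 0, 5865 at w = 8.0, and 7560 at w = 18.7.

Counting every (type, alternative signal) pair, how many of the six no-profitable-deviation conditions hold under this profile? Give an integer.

Peach (own payoff 7560 − 137×18.7 = 4998.1): to w=0 gives 2233 → no gain ✓; to w=8.0 gives 5865 − 137×8.0 = 4769 → no gain ✓.
Lemon (own payoff 2233): to w=8.0 gives 5865 − 485×8.0 = 1985 → no gain ✓; to w=18.7 gives 7560 − 485×18.7 = -1509.5 → no gain ✓.
Average (own payoff 5865 − 370×8.0 = 2905): to w=0 gives 2233 → no gain ✓; to w=18.7 gives 7560 − 370×18.7 = 641 → no gain ✓.
6 of the 6 constraints hold; this profile is a separating equilibrium.

6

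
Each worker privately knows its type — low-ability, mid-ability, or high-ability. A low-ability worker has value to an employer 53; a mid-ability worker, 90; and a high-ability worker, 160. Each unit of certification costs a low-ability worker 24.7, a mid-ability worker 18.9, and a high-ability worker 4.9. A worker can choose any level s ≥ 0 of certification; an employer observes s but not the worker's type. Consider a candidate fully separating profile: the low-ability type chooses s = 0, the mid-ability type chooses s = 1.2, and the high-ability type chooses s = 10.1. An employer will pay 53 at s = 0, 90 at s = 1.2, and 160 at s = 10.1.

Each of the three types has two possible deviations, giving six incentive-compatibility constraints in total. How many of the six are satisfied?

5

High-ability (own payoff 160 − 4.9×10.1 = 110.51): to s=0 gives 53 → no gain ✓; to s=1.2 gives 90 − 4.9×1.2 = 84.12 → no gain ✓.
Low-ability (own payoff 53): to s=1.2 gives 90 − 24.7×1.2 = 60.36 → profitable ✗; to s=10.1 gives 160 − 24.7×10.1 = -89.47 → no gain ✓.
Mid-ability (own payoff 90 − 18.9×1.2 = 67.32): to s=0 gives 53 → no gain ✓; to s=10.1 gives 160 − 18.9×10.1 = -30.89 → no gain ✓.
5 of the 6 constraints hold; not an equilibrium.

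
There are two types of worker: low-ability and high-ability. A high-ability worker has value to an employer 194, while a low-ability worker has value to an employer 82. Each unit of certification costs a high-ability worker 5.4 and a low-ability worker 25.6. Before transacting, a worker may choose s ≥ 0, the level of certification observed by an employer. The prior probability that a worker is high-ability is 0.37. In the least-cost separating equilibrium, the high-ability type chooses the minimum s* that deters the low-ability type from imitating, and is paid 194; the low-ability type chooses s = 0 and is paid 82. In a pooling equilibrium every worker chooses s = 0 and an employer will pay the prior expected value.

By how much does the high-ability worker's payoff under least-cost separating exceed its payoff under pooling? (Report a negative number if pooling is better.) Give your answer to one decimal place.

46.9

Least-cost separating signal: s* solves 82 = 194 − 25.6·s*, so s* = (194 − 82)/25.6 = 4.375.
High-ability type's separating payoff: 194 − 5.4 × s* = 194 − 5.4 × (194 − 82)/25.6 = 194 − 604.8/25.6 = 170.375.
Pooling payoff: 0.37 × 194 + 0.63 × 82 = 123.44.
Difference: 170.375 − 123.44 = 46.935, i.e. 46.9 to one decimal place.
The high-ability type prefers to separate.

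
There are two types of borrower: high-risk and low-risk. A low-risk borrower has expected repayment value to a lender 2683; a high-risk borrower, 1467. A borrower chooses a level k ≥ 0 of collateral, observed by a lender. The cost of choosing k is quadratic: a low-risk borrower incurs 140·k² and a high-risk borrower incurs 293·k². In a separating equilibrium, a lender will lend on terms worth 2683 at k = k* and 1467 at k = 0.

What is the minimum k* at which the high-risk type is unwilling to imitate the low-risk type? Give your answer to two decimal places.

2.04

The high-risk type at k = 0 receives 1467; imitating at k* yields 2683 − 293·k*².
Indifference: 1467 = 2683 − 293·k*², so k*² = (2683 − 1467) / 293 ≈ 4.1502.
k* = √4.1502 ≈ 2.04.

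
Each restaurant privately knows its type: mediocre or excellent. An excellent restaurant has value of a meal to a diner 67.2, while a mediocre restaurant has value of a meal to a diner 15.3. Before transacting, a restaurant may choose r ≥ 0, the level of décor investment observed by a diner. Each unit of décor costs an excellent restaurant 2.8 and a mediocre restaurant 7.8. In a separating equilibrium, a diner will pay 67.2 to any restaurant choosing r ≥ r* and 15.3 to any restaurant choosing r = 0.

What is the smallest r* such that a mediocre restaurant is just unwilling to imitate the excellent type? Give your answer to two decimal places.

A mediocre restaurant choosing r = 0 receives 15.3.
Imitating at r* instead would pay 67.2 at cost 7.8·r*, netting 67.2 − 7.8·r*.
Indifference: 15.3 = 67.2 − 7.8·r*, so r* = (67.2 − 15.3) / 7.8 ≈ 6.65.
At r* the mediocre type's incentive constraint just binds; the excellent type strictly prefers r* since its per-unit cost is lower.

6.65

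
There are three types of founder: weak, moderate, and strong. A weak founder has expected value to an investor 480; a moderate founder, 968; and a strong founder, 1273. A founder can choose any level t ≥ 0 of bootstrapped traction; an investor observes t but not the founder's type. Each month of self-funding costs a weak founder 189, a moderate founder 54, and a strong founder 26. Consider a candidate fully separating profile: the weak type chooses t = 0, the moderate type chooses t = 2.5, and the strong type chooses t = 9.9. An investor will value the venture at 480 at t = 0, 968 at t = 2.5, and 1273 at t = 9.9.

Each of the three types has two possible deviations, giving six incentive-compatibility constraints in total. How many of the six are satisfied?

Weak (own payoff 480): to t=2.5 gives 968 − 189×2.5 = 495.5 → profitable ✗; to t=9.9 gives 1273 − 189×9.9 = -598.1 → no gain ✓.
Strong (own payoff 1273 − 26×9.9 = 1015.6): to t=0 gives 480 → no gain ✓; to t=2.5 gives 968 − 26×2.5 = 903 → no gain ✓.
Moderate (own payoff 968 − 54×2.5 = 833): to t=0 gives 480 → no gain ✓; to t=9.9 gives 1273 − 54×9.9 = 738.4 → no gain ✓.
5 of the 6 constraints hold; not an equilibrium.

5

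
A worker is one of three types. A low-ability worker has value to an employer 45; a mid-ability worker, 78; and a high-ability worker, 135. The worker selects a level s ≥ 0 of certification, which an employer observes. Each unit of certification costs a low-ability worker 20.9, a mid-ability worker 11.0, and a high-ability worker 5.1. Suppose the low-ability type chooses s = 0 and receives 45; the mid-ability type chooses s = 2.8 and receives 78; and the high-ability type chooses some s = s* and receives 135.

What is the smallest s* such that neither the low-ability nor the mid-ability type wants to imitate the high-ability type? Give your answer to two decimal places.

7.98

Mid-ability type (on-path payoff 78 − 11.0×2.8 = 47.2) won't mimic when 47.2 ≥ 135 − 11.0·s*, i.e. s* ≥ 7.98.
Low-ability type (on-path payoff 45) won't mimic when 45 ≥ 135 − 20.9·s*, i.e. s* ≥ 4.31.
Both must hold, so s* = max(4.31, 7.98) = 7.98. The mid-ability type's constraint binds.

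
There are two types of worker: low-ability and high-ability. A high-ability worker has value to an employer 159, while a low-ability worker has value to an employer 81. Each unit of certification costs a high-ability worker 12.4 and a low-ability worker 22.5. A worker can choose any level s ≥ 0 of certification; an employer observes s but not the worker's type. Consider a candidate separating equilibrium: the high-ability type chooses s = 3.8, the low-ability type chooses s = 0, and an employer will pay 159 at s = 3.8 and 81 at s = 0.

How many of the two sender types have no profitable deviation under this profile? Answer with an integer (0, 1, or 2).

2

High-ability type: signal → 159 − 12.4 × 3.8 = 111.88; deviate to 0 → 81. IC holds (111.88 ≥ 81).
Low-ability type: stay at 0 → 81; mimic → 159 − 22.5 × 3.8 = 73.5. IC holds (81 ≥ 73.5).
2 of 2 constraints hold, so this is a separating equilibrium.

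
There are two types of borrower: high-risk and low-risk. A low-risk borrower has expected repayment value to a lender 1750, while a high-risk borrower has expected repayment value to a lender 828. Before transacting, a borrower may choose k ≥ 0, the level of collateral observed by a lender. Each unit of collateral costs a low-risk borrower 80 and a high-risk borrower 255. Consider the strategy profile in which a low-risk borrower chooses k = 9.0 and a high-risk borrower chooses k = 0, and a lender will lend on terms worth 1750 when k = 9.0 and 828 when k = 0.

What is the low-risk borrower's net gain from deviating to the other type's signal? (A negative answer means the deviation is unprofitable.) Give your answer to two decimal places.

-202.00

Playing k = 9.0 the low-risk borrower receives 1750 − 80 × 9.0 = 1030.
Deviating to k = 0 yields 828 instead.
Gain from deviating: 828 − 1030 = -202.00.
The gain is negative, so the low-risk type's incentive-compatibility constraint is satisfied.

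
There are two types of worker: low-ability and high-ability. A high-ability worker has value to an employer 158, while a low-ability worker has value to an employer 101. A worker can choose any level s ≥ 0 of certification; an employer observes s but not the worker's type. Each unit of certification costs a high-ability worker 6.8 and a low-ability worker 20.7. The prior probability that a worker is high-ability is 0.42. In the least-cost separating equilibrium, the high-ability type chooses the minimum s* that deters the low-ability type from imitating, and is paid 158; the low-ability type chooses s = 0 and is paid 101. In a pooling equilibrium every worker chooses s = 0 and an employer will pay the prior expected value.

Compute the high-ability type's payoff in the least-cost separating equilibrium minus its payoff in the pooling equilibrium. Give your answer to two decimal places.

Least-cost separating signal: s* solves 101 = 158 − 20.7·s*, so s* = (158 − 101)/20.7 ≈ 2.7536.
High-ability type's separating payoff: 158 − 6.8 × s* = 158 − 6.8 × (158 − 101)/20.7 = 158 − 387.6/20.7 ≈ 139.2754.
Pooling payoff: 0.42 × 158 + 0.58 × 101 = 124.94.
Difference: 139.2754 − 124.94 = 14.3354, i.e. 14.34 to two decimal places.
The high-ability type prefers to separate.

14.34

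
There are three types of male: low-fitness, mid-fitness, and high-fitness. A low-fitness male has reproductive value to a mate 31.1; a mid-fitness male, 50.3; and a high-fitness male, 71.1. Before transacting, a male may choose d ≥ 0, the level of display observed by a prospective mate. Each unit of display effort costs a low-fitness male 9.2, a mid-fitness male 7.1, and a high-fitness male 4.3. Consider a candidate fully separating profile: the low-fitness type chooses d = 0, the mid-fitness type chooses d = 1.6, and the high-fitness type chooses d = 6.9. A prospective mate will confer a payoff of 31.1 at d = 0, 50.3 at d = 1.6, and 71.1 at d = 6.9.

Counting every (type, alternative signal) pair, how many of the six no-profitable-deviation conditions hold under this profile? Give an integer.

High-fitness (own payoff 71.1 − 4.3×6.9 = 41.43): to d=0 gives 31.1 → no gain ✓; to d=1.6 gives 50.3 − 4.3×1.6 = 43.42 → profitable ✗.
Low-fitness (own payoff 31.1): to d=1.6 gives 50.3 − 9.2×1.6 = 35.58 → profitable ✗; to d=6.9 gives 71.1 − 9.2×6.9 = 7.62 → no gain ✓.
Mid-fitness (own payoff 50.3 − 7.1×1.6 = 38.94): to d=0 gives 31.1 → no gain ✓; to d=6.9 gives 71.1 − 7.1×6.9 = 22.11 → no gain ✓.
4 of the 6 constraints hold; not an equilibrium.

4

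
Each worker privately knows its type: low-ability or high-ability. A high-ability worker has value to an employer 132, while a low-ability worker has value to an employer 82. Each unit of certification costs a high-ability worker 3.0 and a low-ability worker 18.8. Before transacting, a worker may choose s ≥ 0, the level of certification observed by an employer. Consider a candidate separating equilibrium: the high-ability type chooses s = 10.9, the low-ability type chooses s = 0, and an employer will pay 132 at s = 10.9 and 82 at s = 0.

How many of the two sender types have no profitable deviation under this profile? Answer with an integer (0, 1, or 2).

Low-ability type: stay at 0 → 82; mimic → 132 − 18.8 × 10.9 = -72.92. IC holds (82 ≥ -72.92).
High-ability type: signal → 132 − 3.0 × 10.9 = 99.3; deviate to 0 → 82. IC holds (99.3 ≥ 82).
2 of 2 constraints hold, so this is a separating equilibrium.

2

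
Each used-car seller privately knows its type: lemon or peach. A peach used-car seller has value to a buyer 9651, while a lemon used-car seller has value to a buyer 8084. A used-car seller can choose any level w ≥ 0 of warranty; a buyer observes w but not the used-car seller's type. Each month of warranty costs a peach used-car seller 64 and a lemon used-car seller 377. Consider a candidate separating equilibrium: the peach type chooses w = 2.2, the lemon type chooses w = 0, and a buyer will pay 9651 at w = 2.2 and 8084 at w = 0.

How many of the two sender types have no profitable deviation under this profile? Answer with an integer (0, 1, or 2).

Lemon type: stay at 0 → 8084; mimic → 9651 − 377 × 2.2 = 8821.6. IC fails (8084 < 8821.6).
Peach type: signal → 9651 − 64 × 2.2 = 9510.2; deviate to 0 → 8084. IC holds (9510.2 ≥ 8084).
1 of 2 constraints hold, so this profile is not an equilibrium.

1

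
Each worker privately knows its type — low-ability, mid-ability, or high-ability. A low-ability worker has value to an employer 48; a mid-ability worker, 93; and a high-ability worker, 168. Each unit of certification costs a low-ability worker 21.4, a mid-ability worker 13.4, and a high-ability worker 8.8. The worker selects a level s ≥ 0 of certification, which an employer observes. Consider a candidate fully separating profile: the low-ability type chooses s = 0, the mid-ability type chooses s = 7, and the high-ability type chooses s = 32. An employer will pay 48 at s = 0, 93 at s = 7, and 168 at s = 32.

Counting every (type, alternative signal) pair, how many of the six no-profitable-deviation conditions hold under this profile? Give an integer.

3

High-ability (own payoff 168 − 8.8×32 = -113.6): to s=0 gives 48 → profitable ✗; to s=7 gives 93 − 8.8×7 = 31.4 → profitable ✗.
Mid-ability (own payoff 93 − 13.4×7 = -0.8): to s=0 gives 48 → profitable ✗; to s=32 gives 168 − 13.4×32 = -260.8 → no gain ✓.
Low-ability (own payoff 48): to s=7 gives 93 − 21.4×7 = -56.8 → no gain ✓; to s=32 gives 168 − 21.4×32 = -516.8 → no gain ✓.
3 of the 6 constraints hold; not an equilibrium.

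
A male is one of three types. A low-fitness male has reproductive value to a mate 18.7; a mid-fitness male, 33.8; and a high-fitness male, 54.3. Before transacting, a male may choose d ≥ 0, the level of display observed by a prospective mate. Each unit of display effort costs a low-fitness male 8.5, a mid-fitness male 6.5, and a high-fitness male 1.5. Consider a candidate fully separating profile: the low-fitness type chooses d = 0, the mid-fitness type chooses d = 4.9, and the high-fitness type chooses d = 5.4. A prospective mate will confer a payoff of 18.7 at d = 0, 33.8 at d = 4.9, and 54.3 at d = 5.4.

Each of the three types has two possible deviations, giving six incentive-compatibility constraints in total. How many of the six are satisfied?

4

Low-fitness (own payoff 18.7): to d=4.9 gives 33.8 − 8.5×4.9 = -7.85 → no gain ✓; to d=5.4 gives 54.3 − 8.5×5.4 = 8.4 → no gain ✓.
High-fitness (own payoff 54.3 − 1.5×5.4 = 46.2): to d=0 gives 18.7 → no gain ✓; to d=4.9 gives 33.8 − 1.5×4.9 = 26.45 → no gain ✓.
Mid-fitness (own payoff 33.8 − 6.5×4.9 = 1.95): to d=0 gives 18.7 → profitable ✗; to d=5.4 gives 54.3 − 6.5×5.4 = 19.2 → profitable ✗.
4 of the 6 constraints hold; not an equilibrium.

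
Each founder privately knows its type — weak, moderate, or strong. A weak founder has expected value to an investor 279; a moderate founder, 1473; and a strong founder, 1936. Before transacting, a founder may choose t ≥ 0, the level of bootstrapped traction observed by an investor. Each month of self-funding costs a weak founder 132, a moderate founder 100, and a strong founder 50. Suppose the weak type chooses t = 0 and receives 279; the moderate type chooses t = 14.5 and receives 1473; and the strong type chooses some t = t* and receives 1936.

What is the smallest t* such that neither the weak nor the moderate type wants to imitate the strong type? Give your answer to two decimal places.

Weak type (on-path payoff 279) won't mimic when 279 ≥ 1936 − 132·t*, i.e. t* ≥ 12.55.
Moderate type (on-path payoff 1473 − 100×14.5 = 23) won't mimic when 23 ≥ 1936 − 100·t*, i.e. t* ≥ 19.13.
Both must hold, so t* = max(12.55, 19.13) = 19.13. The moderate type's constraint binds.

19.13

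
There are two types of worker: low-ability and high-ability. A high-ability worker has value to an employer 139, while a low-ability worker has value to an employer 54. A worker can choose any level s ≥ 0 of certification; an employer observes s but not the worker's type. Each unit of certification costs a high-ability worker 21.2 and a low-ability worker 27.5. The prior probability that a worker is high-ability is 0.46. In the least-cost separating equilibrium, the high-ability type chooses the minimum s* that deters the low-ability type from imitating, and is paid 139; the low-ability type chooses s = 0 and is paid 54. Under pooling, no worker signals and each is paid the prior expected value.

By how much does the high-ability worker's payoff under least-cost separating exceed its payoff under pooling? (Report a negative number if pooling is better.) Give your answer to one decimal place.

-19.6

Least-cost separating signal: s* solves 54 = 139 − 27.5·s*, so s* = (139 − 54)/27.5 ≈ 3.0909.
High-ability type's separating payoff: 139 − 21.2 × s* = 139 − 21.2 × (139 − 54)/27.5 = 139 − 1802/27.5 ≈ 73.473.
Pooling payoff: 0.46 × 139 + 0.54 × 54 = 93.1.
Difference: 73.473 − 93.1 = -19.627, i.e. -19.6 to one decimal place.
The high-ability type would prefer the pooling outcome.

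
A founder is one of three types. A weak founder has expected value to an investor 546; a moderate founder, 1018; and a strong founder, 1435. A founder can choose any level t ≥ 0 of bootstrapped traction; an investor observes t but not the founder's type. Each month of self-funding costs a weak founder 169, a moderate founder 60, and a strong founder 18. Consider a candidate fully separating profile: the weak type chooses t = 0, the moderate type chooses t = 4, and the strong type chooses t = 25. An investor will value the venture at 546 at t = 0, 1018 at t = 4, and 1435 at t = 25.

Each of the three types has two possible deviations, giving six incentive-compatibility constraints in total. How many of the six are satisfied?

6

Moderate (own payoff 1018 − 60×4 = 778): to t=0 gives 546 → no gain ✓; to t=25 gives 1435 − 60×25 = -65 → no gain ✓.
Weak (own payoff 546): to t=4 gives 1018 − 169×4 = 342 → no gain ✓; to t=25 gives 1435 − 169×25 = -2790 → no gain ✓.
Strong (own payoff 1435 − 18×25 = 985): to t=0 gives 546 → no gain ✓; to t=4 gives 1018 − 18×4 = 946 → no gain ✓.
6 of the 6 constraints hold; this profile is a separating equilibrium.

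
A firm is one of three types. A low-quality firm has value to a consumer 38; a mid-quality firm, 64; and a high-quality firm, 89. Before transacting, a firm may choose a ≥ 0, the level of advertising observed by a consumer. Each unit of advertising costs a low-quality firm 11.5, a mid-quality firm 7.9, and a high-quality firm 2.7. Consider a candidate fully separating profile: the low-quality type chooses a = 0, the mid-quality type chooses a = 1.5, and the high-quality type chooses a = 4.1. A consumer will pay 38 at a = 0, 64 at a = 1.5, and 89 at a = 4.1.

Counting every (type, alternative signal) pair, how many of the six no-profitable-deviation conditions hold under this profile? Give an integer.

High-quality (own payoff 89 − 2.7×4.1 = 77.93): to a=0 gives 38 → no gain ✓; to a=1.5 gives 64 − 2.7×1.5 = 59.95 → no gain ✓.
Low-quality (own payoff 38): to a=1.5 gives 64 − 11.5×1.5 = 46.75 → profitable ✗; to a=4.1 gives 89 − 11.5×4.1 = 41.85 → profitable ✗.
Mid-quality (own payoff 64 − 7.9×1.5 = 52.15): to a=0 gives 38 → no gain ✓; to a=4.1 gives 89 − 7.9×4.1 = 56.61 → profitable ✗.
3 of the 6 constraints hold; not an equilibrium.

3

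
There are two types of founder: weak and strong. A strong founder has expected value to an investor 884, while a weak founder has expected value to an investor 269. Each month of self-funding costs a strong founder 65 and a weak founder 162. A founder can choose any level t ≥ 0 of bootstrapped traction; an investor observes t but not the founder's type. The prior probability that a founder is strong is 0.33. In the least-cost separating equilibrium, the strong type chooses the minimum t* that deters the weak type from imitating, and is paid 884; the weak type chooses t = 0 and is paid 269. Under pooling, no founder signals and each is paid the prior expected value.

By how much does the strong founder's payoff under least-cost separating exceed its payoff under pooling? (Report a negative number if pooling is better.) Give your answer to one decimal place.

Least-cost separating signal: t* solves 269 = 884 − 162·t*, so t* = (884 − 269)/162 ≈ 3.7963.
Strong type's separating payoff: 884 − 65 × t* = 884 − 65 × (884 − 269)/162 = 884 − 39975/162 ≈ 637.241.
Pooling payoff: 0.33 × 884 + 0.67 × 269 = 471.95.
Difference: 637.241 − 471.95 = 165.291, i.e. 165.3 to one decimal place.
The strong type prefers to separate.

165.3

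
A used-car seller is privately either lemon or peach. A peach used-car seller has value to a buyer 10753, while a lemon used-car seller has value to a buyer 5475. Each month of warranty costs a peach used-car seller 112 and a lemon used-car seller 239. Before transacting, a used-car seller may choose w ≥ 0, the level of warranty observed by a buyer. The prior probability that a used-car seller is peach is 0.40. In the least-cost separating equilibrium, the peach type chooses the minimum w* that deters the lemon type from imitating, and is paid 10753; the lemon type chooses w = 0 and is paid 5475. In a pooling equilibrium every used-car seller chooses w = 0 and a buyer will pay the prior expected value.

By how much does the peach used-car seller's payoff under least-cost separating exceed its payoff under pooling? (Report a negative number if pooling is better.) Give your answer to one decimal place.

693.4

Least-cost separating signal: w* solves 5475 = 10753 − 239·w*, so w* = (10753 − 5475)/239 ≈ 22.0837.
Peach type's separating payoff: 10753 − 112 × w* = 10753 − 112 × (10753 − 5475)/239 = 10753 − 591136/239 ≈ 8279.628.
Pooling payoff: 0.40 × 10753 + 0.60 × 5475 = 7586.2.
Difference: 8279.628 − 7586.2 = 693.428, i.e. 693.4 to one decimal place.
The peach type prefers to separate.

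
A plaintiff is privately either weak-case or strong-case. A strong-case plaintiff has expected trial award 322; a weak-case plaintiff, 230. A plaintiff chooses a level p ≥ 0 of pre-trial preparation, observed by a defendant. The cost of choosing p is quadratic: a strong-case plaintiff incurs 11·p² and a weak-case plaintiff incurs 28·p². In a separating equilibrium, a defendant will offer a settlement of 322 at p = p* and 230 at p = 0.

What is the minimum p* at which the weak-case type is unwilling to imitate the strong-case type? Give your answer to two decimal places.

The weak-case type at p = 0 receives 230; imitating at p* yields 322 − 28·p*².
Indifference: 230 = 322 − 28·p*², so p*² = (322 − 230) / 28 ≈ 3.2857.
p* = √3.2857 ≈ 1.81.

1.81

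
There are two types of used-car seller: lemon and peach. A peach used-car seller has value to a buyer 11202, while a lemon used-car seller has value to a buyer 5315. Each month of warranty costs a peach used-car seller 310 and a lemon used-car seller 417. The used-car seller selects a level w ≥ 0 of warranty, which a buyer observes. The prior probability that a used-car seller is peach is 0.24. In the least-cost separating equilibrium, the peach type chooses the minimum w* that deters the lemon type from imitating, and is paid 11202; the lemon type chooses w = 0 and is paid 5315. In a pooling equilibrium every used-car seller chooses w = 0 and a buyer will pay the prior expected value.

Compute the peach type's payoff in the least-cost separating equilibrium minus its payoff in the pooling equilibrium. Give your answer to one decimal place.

97.7

Least-cost separating signal: w* solves 5315 = 11202 − 417·w*, so w* = (11202 − 5315)/417 ≈ 14.1175.
Peach type's separating payoff: 11202 − 310 × w* = 11202 − 310 × (11202 − 5315)/417 = 11202 − 1824970/417 ≈ 6825.573.
Pooling payoff: 0.24 × 11202 + 0.76 × 5315 = 6727.88.
Difference: 6825.573 − 6727.88 = 97.693, i.e. 97.7 to one decimal place.
The peach type prefers to separate.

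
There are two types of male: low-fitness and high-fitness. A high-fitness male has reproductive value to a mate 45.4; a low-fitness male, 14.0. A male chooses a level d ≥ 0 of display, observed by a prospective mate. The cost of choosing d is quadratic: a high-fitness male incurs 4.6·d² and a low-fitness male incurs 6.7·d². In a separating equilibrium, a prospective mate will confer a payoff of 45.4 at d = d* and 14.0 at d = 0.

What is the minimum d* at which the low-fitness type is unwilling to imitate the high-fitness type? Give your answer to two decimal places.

2.16

The low-fitness type at d = 0 receives 14.0; imitating at d* yields 45.4 − 6.7·d*².
Indifference: 14.0 = 45.4 − 6.7·d*², so d*² = (45.4 − 14.0) / 6.7 ≈ 4.6866.
d* = √4.6866 ≈ 2.16.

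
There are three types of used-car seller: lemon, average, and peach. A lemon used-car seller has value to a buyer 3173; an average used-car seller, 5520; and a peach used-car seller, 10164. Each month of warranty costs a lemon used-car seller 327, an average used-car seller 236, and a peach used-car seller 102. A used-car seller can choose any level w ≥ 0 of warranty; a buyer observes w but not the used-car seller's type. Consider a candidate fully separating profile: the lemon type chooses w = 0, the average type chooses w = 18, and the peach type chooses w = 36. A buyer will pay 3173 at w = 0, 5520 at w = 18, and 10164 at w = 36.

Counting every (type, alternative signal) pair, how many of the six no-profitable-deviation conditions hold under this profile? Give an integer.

Peach (own payoff 10164 − 102×36 = 6492): to w=0 gives 3173 → no gain ✓; to w=18 gives 5520 − 102×18 = 3684 → no gain ✓.
Average (own payoff 5520 − 236×18 = 1272): to w=0 gives 3173 → profitable ✗; to w=36 gives 10164 − 236×36 = 1668 → profitable ✗.
Lemon (own payoff 3173): to w=18 gives 5520 − 327×18 = -366 → no gain ✓; to w=36 gives 10164 − 327×36 = -1608 → no gain ✓.
4 of the 6 constraints hold; not an equilibrium.

4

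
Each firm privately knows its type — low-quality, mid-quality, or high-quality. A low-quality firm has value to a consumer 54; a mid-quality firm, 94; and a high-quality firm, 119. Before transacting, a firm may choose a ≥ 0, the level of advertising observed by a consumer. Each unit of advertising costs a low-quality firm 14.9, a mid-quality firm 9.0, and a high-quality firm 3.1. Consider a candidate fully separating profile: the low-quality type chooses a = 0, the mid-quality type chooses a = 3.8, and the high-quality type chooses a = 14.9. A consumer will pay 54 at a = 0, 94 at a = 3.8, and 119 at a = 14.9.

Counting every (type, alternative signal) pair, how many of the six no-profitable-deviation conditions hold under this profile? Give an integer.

5

Low-quality (own payoff 54): to a=3.8 gives 94 − 14.9×3.8 = 37.38 → no gain ✓; to a=14.9 gives 119 − 14.9×14.9 = -103.01 → no gain ✓.
Mid-quality (own payoff 94 − 9.0×3.8 = 59.8): to a=0 gives 54 → no gain ✓; to a=14.9 gives 119 − 9.0×14.9 = -15.1 → no gain ✓.
High-quality (own payoff 119 − 3.1×14.9 = 72.81): to a=0 gives 54 → no gain ✓; to a=3.8 gives 94 − 3.1×3.8 = 82.22 → profitable ✗.
5 of the 6 constraints hold; not an equilibrium.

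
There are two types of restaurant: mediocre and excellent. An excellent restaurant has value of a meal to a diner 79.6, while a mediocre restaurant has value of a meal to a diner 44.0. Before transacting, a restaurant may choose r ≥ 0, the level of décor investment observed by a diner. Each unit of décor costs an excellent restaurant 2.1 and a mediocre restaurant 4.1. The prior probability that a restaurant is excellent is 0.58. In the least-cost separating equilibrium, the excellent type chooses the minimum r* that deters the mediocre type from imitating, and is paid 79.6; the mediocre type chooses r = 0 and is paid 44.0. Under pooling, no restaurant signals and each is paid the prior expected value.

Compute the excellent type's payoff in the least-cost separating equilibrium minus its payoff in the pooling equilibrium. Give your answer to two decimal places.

Least-cost separating signal: r* solves 44.0 = 79.6 − 4.1·r*, so r* = (79.6 − 44.0)/4.1 ≈ 8.6829.
Excellent type's separating payoff: 79.6 − 2.1 × r* = 79.6 − 2.1 × (79.6 − 44.0)/4.1 = 79.6 − 74.76/4.1 ≈ 61.3659.
Pooling payoff: 0.58 × 79.6 + 0.42 × 44.0 = 64.648.
Difference: 61.3659 − 64.648 = -3.2821, i.e. -3.28 to two decimal places.
The excellent type would prefer the pooling outcome.

-3.28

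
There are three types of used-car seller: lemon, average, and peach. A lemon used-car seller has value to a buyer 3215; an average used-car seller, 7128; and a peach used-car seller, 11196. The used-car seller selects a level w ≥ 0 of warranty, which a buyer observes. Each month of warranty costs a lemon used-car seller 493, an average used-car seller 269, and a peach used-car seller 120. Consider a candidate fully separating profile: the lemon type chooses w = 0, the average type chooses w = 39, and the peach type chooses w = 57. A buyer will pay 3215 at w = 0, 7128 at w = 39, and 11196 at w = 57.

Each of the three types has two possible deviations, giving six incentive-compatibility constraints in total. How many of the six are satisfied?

5

Lemon (own payoff 3215): to w=39 gives 7128 − 493×39 = -12099 → no gain ✓; to w=57 gives 11196 − 493×57 = -16905 → no gain ✓.
Peach (own payoff 11196 − 120×57 = 4356): to w=0 gives 3215 → no gain ✓; to w=39 gives 7128 − 120×39 = 2448 → no gain ✓.
Average (own payoff 7128 − 269×39 = -3363): to w=0 gives 3215 → profitable ✗; to w=57 gives 11196 − 269×57 = -4137 → no gain ✓.
5 of the 6 constraints hold; not an equilibrium.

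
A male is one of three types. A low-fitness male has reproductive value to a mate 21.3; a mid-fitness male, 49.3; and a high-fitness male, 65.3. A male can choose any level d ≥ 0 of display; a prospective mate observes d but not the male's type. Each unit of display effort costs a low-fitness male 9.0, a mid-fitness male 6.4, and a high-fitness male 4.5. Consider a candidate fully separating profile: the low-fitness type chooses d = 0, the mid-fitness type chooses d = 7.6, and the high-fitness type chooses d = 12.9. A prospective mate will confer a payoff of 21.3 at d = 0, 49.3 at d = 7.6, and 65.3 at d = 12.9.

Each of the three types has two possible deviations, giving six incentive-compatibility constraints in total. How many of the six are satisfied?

Low-fitness (own payoff 21.3): to d=7.6 gives 49.3 − 9.0×7.6 = -19.1 → no gain ✓; to d=12.9 gives 65.3 − 9.0×12.9 = -50.8 → no gain ✓.
High-fitness (own payoff 65.3 − 4.5×12.9 = 7.25): to d=0 gives 21.3 → profitable ✗; to d=7.6 gives 49.3 − 4.5×7.6 = 15.1 → profitable ✗.
Mid-fitness (own payoff 49.3 − 6.4×7.6 = 0.66): to d=0 gives 21.3 → profitable ✗; to d=12.9 gives 65.3 − 6.4×12.9 = -17.26 → no gain ✓.
3 of the 6 constraints hold; not an equilibrium.

3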